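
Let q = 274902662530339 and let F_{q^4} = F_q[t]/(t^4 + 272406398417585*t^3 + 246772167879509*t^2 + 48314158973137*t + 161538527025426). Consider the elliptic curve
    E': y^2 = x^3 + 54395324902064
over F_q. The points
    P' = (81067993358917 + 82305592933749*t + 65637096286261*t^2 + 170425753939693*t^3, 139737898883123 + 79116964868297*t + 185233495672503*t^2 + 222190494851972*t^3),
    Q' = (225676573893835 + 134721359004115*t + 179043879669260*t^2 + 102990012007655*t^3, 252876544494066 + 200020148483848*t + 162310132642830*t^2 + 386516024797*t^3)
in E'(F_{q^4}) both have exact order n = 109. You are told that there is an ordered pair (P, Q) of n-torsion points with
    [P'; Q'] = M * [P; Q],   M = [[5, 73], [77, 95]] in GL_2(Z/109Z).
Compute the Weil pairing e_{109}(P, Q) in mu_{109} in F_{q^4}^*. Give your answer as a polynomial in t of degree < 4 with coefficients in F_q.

e_{109}(aP+bQ,cP+dQ) = e_{109}(P,Q)^(ad-bc); with (a,b,c,d)=(5,73,77,95) this gives the det-109 law.
det M = 5*95 - 73*77 = -5146 = 86 (mod 109); 86^{-1} = 90 (mod 109).
Double-and-add over 1101101: 7-1 doublings, 5-1 additions; each step l_{T,T}/v_{2T} or l_{T,P'}/v at Q'+S for random S.
Result: e(P',Q') = 74900415712326 + 234975617559368*t + 24454828462332*t^2 + 160591379357306*t^3.
Finally e_{109}(P,Q) = 38438557045763 + 212748421049834*t + 180313545443475*t^2 + 33647371689727*t^3.

38438557045763 + 212748421049834*t + 180313545443475*t^2 + 33647371689727*t^3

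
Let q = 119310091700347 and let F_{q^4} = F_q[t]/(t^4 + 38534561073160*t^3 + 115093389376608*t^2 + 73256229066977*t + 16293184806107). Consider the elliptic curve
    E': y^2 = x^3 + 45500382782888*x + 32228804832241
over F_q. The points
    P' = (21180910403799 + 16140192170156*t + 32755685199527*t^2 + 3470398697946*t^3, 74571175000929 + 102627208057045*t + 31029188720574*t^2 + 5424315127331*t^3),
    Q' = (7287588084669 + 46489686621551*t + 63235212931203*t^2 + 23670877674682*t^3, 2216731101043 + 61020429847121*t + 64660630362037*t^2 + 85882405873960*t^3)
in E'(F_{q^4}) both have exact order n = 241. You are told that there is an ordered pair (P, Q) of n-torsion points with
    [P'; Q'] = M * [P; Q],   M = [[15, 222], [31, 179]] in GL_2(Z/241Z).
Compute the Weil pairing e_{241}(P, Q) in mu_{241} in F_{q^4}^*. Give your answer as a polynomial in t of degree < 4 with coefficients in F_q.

67406353852946 + 98318085386434*t + 7115580089519*t^2 + 85374374241582*t^3

e_{241} is bilinear + alternating on E[241], so e_{241}(15*P + 222*Q, 31*P + 179*Q) = e_{241}(P,Q)^(15*179-222*31).
So e_{241}(P,Q) = e_{241}(P',Q')^{147}, since 141*147 = 1 mod 241.
Miller loop for e_{241} over F_{119310091700347^4}: bits of 241 = 11110001; 7 double steps + 4 add steps, l/v at each.
e_{241}(P',Q') = 73345627444190 + 67306071484547*t + 79427793404952*t^2 + 23419735972421*t^3.
Thus e_{241}(P,Q) = 67406353852946 + 98318085386434*t + 7115580089519*t^2 + 85374374241582*t^3.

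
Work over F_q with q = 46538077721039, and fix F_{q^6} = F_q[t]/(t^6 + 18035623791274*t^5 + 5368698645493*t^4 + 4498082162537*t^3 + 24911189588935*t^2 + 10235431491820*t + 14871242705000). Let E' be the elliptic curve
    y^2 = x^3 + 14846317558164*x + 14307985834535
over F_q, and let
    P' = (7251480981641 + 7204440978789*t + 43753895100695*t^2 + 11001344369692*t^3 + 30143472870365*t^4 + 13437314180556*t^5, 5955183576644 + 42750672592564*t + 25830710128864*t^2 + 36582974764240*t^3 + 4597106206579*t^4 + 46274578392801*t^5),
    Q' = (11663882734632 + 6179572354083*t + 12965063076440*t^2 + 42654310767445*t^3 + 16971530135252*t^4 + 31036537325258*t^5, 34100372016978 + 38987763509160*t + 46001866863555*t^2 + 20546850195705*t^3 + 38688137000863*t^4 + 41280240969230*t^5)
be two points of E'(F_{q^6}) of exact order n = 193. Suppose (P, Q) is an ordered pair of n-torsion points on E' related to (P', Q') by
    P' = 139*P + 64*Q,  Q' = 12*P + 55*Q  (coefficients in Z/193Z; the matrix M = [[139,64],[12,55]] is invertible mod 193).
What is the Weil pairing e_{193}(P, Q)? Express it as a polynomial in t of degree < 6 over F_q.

101204129969 + 42949481909928*t + 43391088695305*t^2 + 6686225117088*t^3 + 32473545320694*t^4 + 3112969420714*t^5

Since e_{193}(P,P)=e_{193}(Q,Q)=1 and e_{193}(Q,P)=e_{193}(P,Q)^{-1}, expanding e_{193}(139*P + 64*Q,12*P + 55*Q) leaves e(P,Q)^det(M).
det(M) mod 193 = 122; its inverse in (Z/193)^* is 106 (check: 122*106 mod 193 = 1).
n = 193 = (11000001)_2 (8 bits, wt 3); accumulate f_{193,P'}(Q'+S)/f_{193,P'}(S) along the 7-step ladder.
The quotient is 33047491146588 + 27660599791248*t + 12220603983712*t^2 + 17134112205973*t^3 + 3367416618375*t^4 + 10919645691587*t^5.
Raise to 106: e(P,Q) = 101204129969 + 42949481909928*t + 43391088695305*t^2 + 6686225117088*t^3 + 32473545320694*t^4 + 3112969420714*t^5 in mu_{193}.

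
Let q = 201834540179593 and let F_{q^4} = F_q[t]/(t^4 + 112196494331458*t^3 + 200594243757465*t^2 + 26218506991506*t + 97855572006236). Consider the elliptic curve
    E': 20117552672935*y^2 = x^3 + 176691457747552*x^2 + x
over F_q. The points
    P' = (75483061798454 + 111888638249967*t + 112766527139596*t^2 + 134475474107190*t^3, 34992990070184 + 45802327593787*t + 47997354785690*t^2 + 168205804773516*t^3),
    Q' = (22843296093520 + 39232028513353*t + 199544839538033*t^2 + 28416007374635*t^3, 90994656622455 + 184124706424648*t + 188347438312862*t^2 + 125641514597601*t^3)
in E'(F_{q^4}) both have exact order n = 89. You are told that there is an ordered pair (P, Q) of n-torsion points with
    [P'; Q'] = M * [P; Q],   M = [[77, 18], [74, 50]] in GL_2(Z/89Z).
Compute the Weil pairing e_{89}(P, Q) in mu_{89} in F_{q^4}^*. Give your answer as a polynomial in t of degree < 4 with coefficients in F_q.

e_{89}(aP+bQ,cP+dQ) = e_{89}(P,Q)^(ad-bc); with (a,b,c,d)=(77,18,74,50) this gives the det-89 law.
So e_{89}(P,Q) = e_{89}(P',Q')^{24}, since 26*24 = 1 mod 89.
Montgomery->Weierstrass: x_W = 7595017182578*x+172975456846384, y_W=7595017182578*y on F_{201834540179593}; lands on y^2=x^3+32501413338034*x+116527028245866.
n = 89 = (1011001)_2 (7 bits, wt 4); accumulate f_{89,P'}(Q'+S)/f_{89,P'}(S) along the 6-step ladder.
The quotient is 106156631658675 + 49665559495239*t + 198082957404202*t^2 + 113818982306495*t^3.
(106156631658675 + 49665559495239*t + 198082957404202*t^2 + 113818982306495*t^3)^{24} mod (201834540179593,f) = 104815277414677 + 45218670578377*t + 136814090923262*t^2 + 83373817215434*t^3.

104815277414677 + 45218670578377*t + 136814090923262*t^2 + 83373817215434*t^3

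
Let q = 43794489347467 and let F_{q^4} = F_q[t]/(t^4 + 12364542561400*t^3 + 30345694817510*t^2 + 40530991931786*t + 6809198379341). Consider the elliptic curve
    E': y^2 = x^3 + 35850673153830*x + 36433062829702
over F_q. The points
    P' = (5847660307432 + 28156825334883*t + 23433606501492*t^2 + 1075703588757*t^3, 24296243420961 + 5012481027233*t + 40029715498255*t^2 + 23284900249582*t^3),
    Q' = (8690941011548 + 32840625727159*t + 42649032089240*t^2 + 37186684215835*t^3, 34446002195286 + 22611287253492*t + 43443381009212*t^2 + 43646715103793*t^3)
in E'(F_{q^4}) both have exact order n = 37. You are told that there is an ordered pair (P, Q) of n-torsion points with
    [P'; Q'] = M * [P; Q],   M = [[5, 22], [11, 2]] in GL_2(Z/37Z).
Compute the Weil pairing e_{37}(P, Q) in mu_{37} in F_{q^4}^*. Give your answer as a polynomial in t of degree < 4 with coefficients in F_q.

The 37-Weil pairing on E[37] over F_{43794489347467} is alternating-bilinear: e_{37}(P',Q') = e_{37}(P,Q)^det(M).
det M = 5*2 - 22*11 = -232 = 27 (mod 37); 27^{-1} = 11 (mod 37).
n = 37 = (100101)_2 (6 bits, wt 3); accumulate f_{37,P'}(Q'+S)/f_{37,P'}(S) along the 5-step ladder.
The quotient is 30523664390673 + 29703508807939*t + 27828578918606*t^2 + 25173892300214*t^3.
Raise to 11: e(P,Q) = 40326895098275 + 8363789255638*t + 3045193171725*t^2 + 25883737709578*t^3 in mu_{37}.

40326895098275 + 8363789255638*t + 3045193171725*t^2 + 25883737709578*t^3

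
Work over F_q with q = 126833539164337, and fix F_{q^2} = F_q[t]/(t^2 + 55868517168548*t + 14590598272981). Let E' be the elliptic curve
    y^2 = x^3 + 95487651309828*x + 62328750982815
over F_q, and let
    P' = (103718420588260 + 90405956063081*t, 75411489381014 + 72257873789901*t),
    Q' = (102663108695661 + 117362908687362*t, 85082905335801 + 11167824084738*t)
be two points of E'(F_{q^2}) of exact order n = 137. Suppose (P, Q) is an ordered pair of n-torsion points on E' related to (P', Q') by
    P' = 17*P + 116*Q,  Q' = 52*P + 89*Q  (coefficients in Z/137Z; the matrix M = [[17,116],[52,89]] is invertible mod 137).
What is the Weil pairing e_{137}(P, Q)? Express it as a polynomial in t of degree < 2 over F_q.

118230984267832 + 32805796406167*t

e_{137} is bilinear + alternating on E[137], so e_{137}(17*P + 116*Q, 52*P + 89*Q) = e_{137}(P,Q)^(17*89-116*52).
Hence e(P,Q) = e(P',Q')^{69} where 69 = 2^{-1} mod 137.
Double-and-add over 10001001: 8-1 doublings, 3-1 additions; each step l_{T,T}/v_{2T} or l_{T,P'}/v at Q'+S for random S.
Miller gives e_{137}(P',Q') = 69867572758731 + 92892228524703*t in F_{126833539164337^2}.
Raise to 69: e(P,Q) = 118230984267832 + 32805796406167*t in mu_{137}.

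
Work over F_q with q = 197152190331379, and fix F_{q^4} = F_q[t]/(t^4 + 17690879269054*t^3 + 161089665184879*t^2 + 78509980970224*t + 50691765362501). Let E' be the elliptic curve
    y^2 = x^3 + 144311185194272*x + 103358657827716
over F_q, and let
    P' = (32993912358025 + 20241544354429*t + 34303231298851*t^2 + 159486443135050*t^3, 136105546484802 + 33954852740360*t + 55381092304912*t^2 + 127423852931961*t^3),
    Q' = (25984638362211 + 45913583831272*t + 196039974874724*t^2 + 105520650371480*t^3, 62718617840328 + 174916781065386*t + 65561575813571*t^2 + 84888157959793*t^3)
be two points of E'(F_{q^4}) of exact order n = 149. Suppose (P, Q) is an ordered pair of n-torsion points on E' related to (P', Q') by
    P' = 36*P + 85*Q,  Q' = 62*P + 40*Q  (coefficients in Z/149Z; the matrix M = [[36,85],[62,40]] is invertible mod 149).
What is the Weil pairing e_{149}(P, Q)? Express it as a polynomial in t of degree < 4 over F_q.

121643915728967 + 161954918393896*t + 44709578277903*t^2 + 175878678726838*t^3

The 149-Weil pairing on E[149] over F_{197152190331379} is alternating-bilinear: e_{149}(P',Q') = e_{149}(P,Q)^det(M).
36*40 - 85*62 = -3830; reduced mod 149: det = 44, inverse 105.
8-bit Miller (10010101) on E'/F_{197152190331379} with a'=144311185194272, b'=103358657827716: accumulate tangent/chord ratios at Q'+S and P'+S'.
e_{149}(P',Q') = 165275515957756 + 117477149673383*t + 29381175068743*t^2 + 130964346303697*t^3.
(165275515957756 + 117477149673383*t + 29381175068743*t^2 + 130964346303697*t^3)^{105} mod (197152190331379,f) = 121643915728967 + 161954918393896*t + 44709578277903*t^2 + 175878678726838*t^3.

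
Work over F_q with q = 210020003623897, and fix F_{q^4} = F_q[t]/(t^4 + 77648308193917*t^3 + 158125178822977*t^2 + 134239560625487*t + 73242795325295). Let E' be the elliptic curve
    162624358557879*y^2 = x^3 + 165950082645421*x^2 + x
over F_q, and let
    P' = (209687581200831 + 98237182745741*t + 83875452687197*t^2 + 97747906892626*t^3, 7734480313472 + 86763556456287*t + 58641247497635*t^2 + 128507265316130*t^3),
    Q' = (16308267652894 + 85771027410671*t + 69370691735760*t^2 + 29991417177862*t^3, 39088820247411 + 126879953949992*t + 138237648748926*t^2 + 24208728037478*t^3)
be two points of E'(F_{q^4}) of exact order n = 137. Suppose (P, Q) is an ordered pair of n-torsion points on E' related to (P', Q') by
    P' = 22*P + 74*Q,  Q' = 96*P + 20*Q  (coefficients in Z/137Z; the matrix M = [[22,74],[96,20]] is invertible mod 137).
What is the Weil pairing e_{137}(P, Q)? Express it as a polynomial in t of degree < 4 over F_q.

9819693134251 + 83372203237418*t + 101950010237919*t^2 + 18630812804475*t^3

Alternating bilinearity on E[137] (values in mu_{137} in F_{210020003623897^4}) gives e(P',Q') = e(P,Q)^det(M).
Hence e(P,Q) = e(P',Q')^{14} where 14 = 49^{-1} mod 137.
Undo Montgomery via alpha=27053258105459, beta=67523256567757: (a',b')=(66258829850888,22554385172439) over F_{210020003623897}.
n = 137 = (10001001)_2 (8 bits, wt 3); accumulate f_{137,P'}(Q'+S)/f_{137,P'}(S) along the 7-step ladder.
So e_{137}(P',Q') = 45859869204512 + 76149303364504*t + 99282891830457*t^2 + 181508273727590*t^3.
e_{137}(P,Q) = (45859869204512 + 76149303364504*t + 99282891830457*t^2 + 181508273727590*t^3)^{14} = 9819693134251 + 83372203237418*t + 101950010237919*t^2 + 18630812804475*t^3.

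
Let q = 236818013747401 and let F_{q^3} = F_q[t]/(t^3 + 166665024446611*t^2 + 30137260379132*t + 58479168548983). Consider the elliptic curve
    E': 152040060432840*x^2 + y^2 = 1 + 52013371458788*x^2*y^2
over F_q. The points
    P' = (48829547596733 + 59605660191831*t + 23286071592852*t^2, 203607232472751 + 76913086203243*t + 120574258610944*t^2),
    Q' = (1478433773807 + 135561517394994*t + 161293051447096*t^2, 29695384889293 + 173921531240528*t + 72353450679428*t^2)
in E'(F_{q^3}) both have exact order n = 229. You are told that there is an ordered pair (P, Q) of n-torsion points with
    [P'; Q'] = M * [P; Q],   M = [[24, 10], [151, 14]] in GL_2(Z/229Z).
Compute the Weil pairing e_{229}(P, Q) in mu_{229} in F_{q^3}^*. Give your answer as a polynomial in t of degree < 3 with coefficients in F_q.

133695757919890 + 9621547456269*t + 32955257055521*t^2

Alternating bilinearity on E[229] (values in mu_{229} in F_{236818013747401^3}) gives e(P',Q') = e(P,Q)^det(M).
24*14 - 10*151 = -1174; reduced mod 229: det = 200, inverse 150.
Edwards->Montgomery: u=(1+y)/(1-y), v=u/x -> 234511898260388v^2=u^3+174924166996938u^2+u; then x_W=25006672243513u+191887581146872: y^2=x^3+8336989330974*x+8585629712110.
Miller loop for e_{229} over F_{236818013747401^3}: bits of 229 = 11100101; 7 double steps + 4 add steps, l/v at each.
Result: e(P',Q') = 166363288993720 + 82954659573451*t + 94022187191906*t^2.
Hence e(P,Q) = 133695757919890 + 9621547456269*t + 32955257055521*t^2 in F_{236818013747401^3}^*.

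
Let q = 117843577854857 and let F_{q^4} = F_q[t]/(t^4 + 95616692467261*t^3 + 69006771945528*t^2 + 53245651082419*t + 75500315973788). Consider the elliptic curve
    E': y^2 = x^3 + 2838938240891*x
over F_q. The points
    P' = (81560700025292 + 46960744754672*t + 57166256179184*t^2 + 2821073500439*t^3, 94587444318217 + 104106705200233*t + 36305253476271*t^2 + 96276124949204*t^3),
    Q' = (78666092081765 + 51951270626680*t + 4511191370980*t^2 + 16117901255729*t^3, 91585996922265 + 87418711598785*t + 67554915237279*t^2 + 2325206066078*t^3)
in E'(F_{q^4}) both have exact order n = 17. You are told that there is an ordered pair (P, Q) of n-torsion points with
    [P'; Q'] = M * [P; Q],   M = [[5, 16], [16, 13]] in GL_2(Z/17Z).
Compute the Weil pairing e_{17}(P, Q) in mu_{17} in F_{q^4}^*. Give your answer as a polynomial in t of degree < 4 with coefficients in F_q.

e_{17} is bilinear + alternating on E[17], so e_{17}(5*P + 16*Q, 16*P + 13*Q) = e_{17}(P,Q)^(5*13-16*16).
5*13 - 16*16 = -191; reduced mod 17: det = 13, inverse 4.
Build f_{17,P'} and f_{17,Q'} via the 5-bit ladder of 17=10001_2; evaluate at shifted divisors; quotient in F_{117843577854857^4}.
The quotient is 958681888647 + 36424181953966*t + 28003620225799*t^2 + 4039253160660*t^3.
Thus e_{17}(P,Q) = 22174294258738 + 67139155951191*t + 107044900164508*t^2 + 99206516701384*t^3.

22174294258738 + 67139155951191*t + 107044900164508*t^2 + 99206516701384*t^3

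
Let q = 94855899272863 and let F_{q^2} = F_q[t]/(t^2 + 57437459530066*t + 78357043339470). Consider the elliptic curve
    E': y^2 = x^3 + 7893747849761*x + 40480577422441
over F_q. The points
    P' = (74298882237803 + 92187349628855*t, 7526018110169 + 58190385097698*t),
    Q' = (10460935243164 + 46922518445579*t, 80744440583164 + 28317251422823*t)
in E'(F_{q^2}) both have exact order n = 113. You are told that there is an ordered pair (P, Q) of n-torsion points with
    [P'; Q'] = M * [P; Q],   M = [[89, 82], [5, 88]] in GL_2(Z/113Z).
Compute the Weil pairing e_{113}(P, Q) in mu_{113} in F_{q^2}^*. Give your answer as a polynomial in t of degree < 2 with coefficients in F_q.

Alternating bilinearity on E[113] (values in mu_{113} in F_{94855899272863^2}) gives e(P',Q') = e(P,Q)^det(M).
det M = 89*88 - 82*5 = 7422 = 77 (mod 113); 77^{-1} = 91 (mod 113).
7-bit Miller (1110001) on E'/F_{94855899272863} with a'=7893747849761, b'=40480577422441: accumulate tangent/chord ratios at Q'+S and P'+S'.
f_P(D_Q)/f_Q(D_P) = 5307737605028 + 73515488291830*t.
(5307737605028 + 73515488291830*t)^{91} mod (94855899272863,f) = 71779683705365 + 36744591515443*t.

71779683705365 + 36744591515443*t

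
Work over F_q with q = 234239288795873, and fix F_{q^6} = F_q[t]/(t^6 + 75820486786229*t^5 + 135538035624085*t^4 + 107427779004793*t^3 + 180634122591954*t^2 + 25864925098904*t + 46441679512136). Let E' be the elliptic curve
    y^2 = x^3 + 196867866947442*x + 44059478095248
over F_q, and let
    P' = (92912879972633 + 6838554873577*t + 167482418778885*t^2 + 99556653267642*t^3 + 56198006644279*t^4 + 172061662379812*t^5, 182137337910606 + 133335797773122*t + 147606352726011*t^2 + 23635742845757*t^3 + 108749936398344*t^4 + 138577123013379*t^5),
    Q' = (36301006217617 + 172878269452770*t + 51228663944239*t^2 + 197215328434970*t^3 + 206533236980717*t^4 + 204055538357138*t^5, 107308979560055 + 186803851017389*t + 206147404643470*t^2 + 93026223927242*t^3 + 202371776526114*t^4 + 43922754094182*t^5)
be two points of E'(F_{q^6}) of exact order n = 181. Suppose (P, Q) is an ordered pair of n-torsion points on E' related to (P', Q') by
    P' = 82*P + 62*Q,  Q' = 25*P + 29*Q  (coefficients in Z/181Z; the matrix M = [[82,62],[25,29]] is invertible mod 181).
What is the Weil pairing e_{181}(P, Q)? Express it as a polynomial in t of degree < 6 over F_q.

Since e_{181}(P,P)=e_{181}(Q,Q)=1 and e_{181}(Q,P)=e_{181}(P,Q)^{-1}, expanding e_{181}(82*P + 62*Q,25*P + 29*Q) leaves e(P,Q)^det(M).
So e_{181}(P,Q) = e_{181}(P',Q')^{47}, since 104*47 = 1 mod 181.
Build f_{181,P'} and f_{181,Q'} via the 8-bit ladder of 181=10110101_2; evaluate at shifted divisors; quotient in F_{234239288795873^6}.
f_P(D_Q)/f_Q(D_P) = 143130057994686 + 213714402319859*t + 99166757713850*t^2 + 143571093006331*t^3 + 159583163317570*t^4 + 121454927716993*t^5.
(143130057994686 + 213714402319859*t + 99166757713850*t^2 + 143571093006331*t^3 + 159583163317570*t^4 + 121454927716993*t^5)^{47} mod (234239288795873,f) = 164228938273076 + 196883512407935*t + 46652412823395*t^2 + 102472230448513*t^3 + 210131190148453*t^4 + 48291757814219*t^5.

164228938273076 + 196883512407935*t + 46652412823395*t^2 + 102472230448513*t^3 + 210131190148453*t^4 + 48291757814219*t^5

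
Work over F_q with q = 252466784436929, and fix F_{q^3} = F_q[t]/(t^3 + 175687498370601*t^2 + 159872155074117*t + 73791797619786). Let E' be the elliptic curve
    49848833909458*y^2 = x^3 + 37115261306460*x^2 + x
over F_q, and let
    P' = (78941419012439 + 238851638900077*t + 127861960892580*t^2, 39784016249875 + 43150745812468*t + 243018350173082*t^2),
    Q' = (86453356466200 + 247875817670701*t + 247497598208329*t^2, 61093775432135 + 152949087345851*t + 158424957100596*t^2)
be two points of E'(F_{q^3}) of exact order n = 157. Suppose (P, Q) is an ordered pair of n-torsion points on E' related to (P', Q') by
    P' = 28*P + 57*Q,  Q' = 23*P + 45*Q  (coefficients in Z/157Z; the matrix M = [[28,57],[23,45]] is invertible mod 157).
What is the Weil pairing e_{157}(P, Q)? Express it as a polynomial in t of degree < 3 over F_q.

e_{157}(aP+bQ,cP+dQ) = e_{157}(P,Q)^(ad-bc); with (a,b,c,d)=(28,57,23,45) this gives the det-157 law.
28*45 - 57*23 = -51; reduced mod 157: det = 106, inverse 40.
Set x_W=65953148428486*u+233864115175564, y_W=65953148428486*v; then E': y_W^2=x_W^3+141525205346825*x_W+81493165725221.
Double-and-add over 10011101: 8-1 doublings, 5-1 additions; each step l_{T,T}/v_{2T} or l_{T,P'}/v at Q'+S for random S.
The quotient is 42149378206704 + 184339006747127*t + 207975533627340*t^2.
e_{157}(P,Q) = (42149378206704 + 184339006747127*t + 207975533627340*t^2)^{40} = 244060001980097 + 247764454407703*t + 168752458722327*t^2.

244060001980097 + 247764454407703*t + 168752458722327*t^2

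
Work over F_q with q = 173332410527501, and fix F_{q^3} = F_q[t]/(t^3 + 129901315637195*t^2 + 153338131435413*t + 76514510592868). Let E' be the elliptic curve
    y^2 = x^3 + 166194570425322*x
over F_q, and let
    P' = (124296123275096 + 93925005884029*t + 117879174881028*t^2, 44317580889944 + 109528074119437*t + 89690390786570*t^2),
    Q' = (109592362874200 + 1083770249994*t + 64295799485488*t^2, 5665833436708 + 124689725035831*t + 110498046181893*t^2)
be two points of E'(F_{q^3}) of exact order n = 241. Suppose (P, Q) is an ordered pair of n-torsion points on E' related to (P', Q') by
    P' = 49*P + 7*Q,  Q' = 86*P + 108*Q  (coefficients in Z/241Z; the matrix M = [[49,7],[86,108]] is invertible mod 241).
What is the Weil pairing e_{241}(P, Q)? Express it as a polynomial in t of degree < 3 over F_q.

49100250987851 + 146315801511780*t + 159563030654706*t^2

e_{241} is bilinear + alternating on E[241], so e_{241}(49*P + 7*Q, 86*P + 108*Q) = e_{241}(P,Q)^(49*108-7*86).
det(M) mod 241 = 111; its inverse in (Z/241)^* is 76 (check: 111*76 mod 241 = 1).
Double-and-add over 11110001: 8-1 doublings, 5-1 additions; each step l_{T,T}/v_{2T} or l_{T,P'}/v at Q'+S for random S.
The quotient is 139044129407214 + 59948340964607*t + 71790291100820*t^2.
Raise to 76: e(P,Q) = 49100250987851 + 146315801511780*t + 159563030654706*t^2 in mu_{241}.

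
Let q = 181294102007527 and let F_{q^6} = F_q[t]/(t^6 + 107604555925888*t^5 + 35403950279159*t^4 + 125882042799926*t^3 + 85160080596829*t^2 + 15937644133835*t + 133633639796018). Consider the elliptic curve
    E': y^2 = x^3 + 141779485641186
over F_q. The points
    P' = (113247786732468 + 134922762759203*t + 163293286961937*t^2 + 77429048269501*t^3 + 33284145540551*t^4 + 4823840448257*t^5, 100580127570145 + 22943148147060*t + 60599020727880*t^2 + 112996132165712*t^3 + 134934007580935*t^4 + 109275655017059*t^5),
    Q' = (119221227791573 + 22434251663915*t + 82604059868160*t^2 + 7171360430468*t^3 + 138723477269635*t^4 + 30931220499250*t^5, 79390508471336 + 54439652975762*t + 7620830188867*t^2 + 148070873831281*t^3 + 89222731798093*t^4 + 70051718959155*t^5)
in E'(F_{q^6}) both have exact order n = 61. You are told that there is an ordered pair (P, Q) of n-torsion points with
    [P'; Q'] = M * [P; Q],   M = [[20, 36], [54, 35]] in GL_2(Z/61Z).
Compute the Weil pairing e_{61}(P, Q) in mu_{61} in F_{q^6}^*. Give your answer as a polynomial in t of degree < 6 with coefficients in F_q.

50269013635310 + 102715297744617*t + 47057788591424*t^2 + 26408605213081*t^3 + 132886952229317*t^4 + 164706484809255*t^5

The 61-Weil pairing on E[61] over F_{181294102007527} is alternating-bilinear: e_{61}(P',Q') = e_{61}(P,Q)^det(M).
Hence e(P,Q) = e(P',Q')^{33} where 33 = 37^{-1} mod 61.
Run Miller on y^2=x^3+141779485641186 over F_{181294102007527}: ladder 111101 (6 bits); e = f_P(D_Q)/f_Q(D_P).
So e_{61}(P',Q') = 33190593805909 + 61122137607228*t + 59873768829332*t^2 + 74799771814412*t^3 + 168750340742585*t^4 + 149687720331969*t^5.
(33190593805909 + 61122137607228*t + 59873768829332*t^2 + 74799771814412*t^3 + 168750340742585*t^4 + 149687720331969*t^5)^{33} mod (181294102007527,f) = 50269013635310 + 102715297744617*t + 47057788591424*t^2 + 26408605213081*t^3 + 132886952229317*t^4 + 164706484809255*t^5.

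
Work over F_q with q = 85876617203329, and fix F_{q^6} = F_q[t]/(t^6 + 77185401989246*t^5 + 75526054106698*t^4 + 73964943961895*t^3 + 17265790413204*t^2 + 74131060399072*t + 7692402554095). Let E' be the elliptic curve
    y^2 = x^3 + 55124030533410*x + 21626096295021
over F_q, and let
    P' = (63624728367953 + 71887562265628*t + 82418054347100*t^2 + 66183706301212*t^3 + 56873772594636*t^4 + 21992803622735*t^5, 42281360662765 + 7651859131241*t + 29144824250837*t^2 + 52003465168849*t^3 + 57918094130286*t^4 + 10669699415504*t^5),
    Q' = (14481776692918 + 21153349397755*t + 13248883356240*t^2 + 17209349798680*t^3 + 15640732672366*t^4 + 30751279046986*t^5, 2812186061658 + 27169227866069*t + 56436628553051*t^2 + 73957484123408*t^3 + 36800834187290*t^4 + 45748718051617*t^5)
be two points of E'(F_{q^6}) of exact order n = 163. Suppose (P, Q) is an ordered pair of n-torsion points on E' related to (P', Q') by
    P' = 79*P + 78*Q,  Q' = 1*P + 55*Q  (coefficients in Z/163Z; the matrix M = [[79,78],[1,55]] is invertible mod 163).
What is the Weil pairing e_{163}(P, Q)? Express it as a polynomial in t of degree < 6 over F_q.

28190348148394 + 71605776299994*t + 26779130021695*t^2 + 83339476228287*t^3 + 63754751161513*t^4 + 1258434323716*t^5

e_{163} is bilinear + alternating on E[163], so e_{163}(79*P + 78*Q, 1*P + 55*Q) = e_{163}(P,Q)^(79*55-78*1).
Hence e(P,Q) = e(P',Q')^{45} where 45 = 29^{-1} mod 163.
Double-and-add over 10100011: 8-1 doublings, 4-1 additions; each step l_{T,T}/v_{2T} or l_{T,P'}/v at Q'+S for random S.
f_P(D_Q)/f_Q(D_P) = 40940050591011 + 74659499919170*t + 10518432889882*t^2 + 10713484131541*t^3 + 77615783813213*t^4 + 2945351047390*t^5.
Finally e_{163}(P,Q) = 28190348148394 + 71605776299994*t + 26779130021695*t^2 + 83339476228287*t^3 + 63754751161513*t^4 + 1258434323716*t^5.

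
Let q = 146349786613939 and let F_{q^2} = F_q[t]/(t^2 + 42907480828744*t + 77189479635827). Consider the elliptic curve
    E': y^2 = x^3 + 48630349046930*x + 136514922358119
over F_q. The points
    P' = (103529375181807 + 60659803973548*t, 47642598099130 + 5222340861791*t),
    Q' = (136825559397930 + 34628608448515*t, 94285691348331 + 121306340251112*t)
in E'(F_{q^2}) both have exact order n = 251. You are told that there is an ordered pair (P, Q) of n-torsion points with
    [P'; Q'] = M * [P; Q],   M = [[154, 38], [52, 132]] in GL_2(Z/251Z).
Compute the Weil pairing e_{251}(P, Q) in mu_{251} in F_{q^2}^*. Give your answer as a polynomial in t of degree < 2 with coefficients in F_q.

The 251-Weil pairing on E[251] over F_{146349786613939} is alternating-bilinear: e_{251}(P',Q') = e_{251}(P,Q)^det(M).
154*132 - 38*52 = 18352; reduced mod 251: det = 29, inverse 26.
Run Miller on y^2=x^3+48630349046930*x+136514922358119 over F_{146349786613939}: ladder 11111011 (8 bits); e = f_P(D_Q)/f_Q(D_P).
f_P(D_Q)/f_Q(D_P) = 63693567738565 + 59667437788782*t.
Finally e_{251}(P,Q) = 43255873442131 + 65098372928616*t.

43255873442131 + 65098372928616*t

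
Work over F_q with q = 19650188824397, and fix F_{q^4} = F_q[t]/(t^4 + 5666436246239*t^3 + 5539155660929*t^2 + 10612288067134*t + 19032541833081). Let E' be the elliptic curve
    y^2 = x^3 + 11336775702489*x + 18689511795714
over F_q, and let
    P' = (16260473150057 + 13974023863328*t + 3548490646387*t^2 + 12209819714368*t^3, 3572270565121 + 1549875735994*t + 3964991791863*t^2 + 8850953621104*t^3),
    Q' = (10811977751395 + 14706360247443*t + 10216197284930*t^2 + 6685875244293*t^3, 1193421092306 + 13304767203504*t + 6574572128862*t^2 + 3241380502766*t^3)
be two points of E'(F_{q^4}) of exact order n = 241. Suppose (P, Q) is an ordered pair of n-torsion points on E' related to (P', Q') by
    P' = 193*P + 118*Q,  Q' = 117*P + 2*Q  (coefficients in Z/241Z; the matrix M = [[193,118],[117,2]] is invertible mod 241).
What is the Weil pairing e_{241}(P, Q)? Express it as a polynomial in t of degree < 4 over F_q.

16588553498669 + 17595907230044*t + 1334154600889*t^2 + 1315422663883*t^3

e_{241}(aP+bQ,cP+dQ) = e_{241}(P,Q)^(ad-bc); with (a,b,c,d)=(193,118,117,2) this gives the det-241 law.
So e_{241}(P,Q) = e_{241}(P',Q')^{111}, since 76*111 = 1 mod 241.
n = 241 = (11110001)_2 (8 bits, wt 5); accumulate f_{241,P'}(Q'+S)/f_{241,P'}(S) along the 7-step ladder.
Result: e(P',Q') = 1300502046917 + 18184813580037*t + 12274372211541*t^2 + 2444115194172*t^3.
Thus e_{241}(P,Q) = 16588553498669 + 17595907230044*t + 1334154600889*t^2 + 1315422663883*t^3.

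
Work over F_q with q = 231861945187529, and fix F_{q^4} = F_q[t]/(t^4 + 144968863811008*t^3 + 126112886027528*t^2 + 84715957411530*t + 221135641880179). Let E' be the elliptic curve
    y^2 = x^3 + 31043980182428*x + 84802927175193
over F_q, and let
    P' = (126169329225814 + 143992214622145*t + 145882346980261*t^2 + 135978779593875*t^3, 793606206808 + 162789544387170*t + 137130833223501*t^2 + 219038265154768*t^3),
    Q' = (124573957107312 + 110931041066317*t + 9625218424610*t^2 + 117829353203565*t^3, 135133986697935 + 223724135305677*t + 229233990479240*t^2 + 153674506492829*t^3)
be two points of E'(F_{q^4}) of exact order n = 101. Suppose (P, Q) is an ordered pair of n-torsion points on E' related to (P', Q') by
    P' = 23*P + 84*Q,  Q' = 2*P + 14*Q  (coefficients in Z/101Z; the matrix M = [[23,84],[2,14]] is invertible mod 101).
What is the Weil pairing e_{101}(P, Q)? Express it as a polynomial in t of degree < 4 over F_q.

The 101-Weil pairing on E[101] over F_{231861945187529} is alternating-bilinear: e_{101}(P',Q') = e_{101}(P,Q)^det(M).
det M = 23*14 - 84*2 = 154 = 53 (mod 101); 53^{-1} = 61 (mod 101).
7-bit Miller (1100101) on E'/F_{231861945187529} with a'=31043980182428, b'=84802927175193: accumulate tangent/chord ratios at Q'+S and P'+S'.
Miller gives e_{101}(P',Q') = 224461074859065 + 254665748670*t + 164388949229409*t^2 + 51938728807923*t^3 in F_{231861945187529^4}.
(224461074859065 + 254665748670*t + 164388949229409*t^2 + 51938728807923*t^3)^{61} mod (231861945187529,f) = 15998774851929 + 87777470772367*t + 101511932857627*t^2 + 184963286461591*t^3.

15998774851929 + 87777470772367*t + 101511932857627*t^2 + 184963286461591*t^3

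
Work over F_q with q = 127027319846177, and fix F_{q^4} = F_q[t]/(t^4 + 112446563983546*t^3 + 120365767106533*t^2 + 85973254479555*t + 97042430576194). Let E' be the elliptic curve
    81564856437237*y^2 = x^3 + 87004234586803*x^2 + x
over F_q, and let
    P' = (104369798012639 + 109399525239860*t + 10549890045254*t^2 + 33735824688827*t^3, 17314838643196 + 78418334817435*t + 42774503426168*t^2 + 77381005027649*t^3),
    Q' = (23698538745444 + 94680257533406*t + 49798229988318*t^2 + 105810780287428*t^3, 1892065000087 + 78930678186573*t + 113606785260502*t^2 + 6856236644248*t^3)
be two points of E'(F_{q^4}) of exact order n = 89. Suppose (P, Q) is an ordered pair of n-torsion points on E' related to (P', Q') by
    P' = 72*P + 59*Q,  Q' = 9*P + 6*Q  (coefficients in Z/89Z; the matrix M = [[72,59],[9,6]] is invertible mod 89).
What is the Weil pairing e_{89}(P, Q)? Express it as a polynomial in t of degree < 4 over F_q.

e_{89}(aP+bQ,cP+dQ) = e_{89}(P,Q)^(ad-bc); with (a,b,c,d)=(72,59,9,6) this gives the det-89 law.
Inverting 79 mod 89: 80. Thus e_{89}(P,Q) = e(P',Q')^{80}.
(x,y)|->(22935742372049x+14525428737080,22935742372049y) sends E' to y^2=x^3+68478818400920*x+78067827953477.
Double-and-add over 1011001: 7-1 doublings, 4-1 additions; each step l_{T,T}/v_{2T} or l_{T,P'}/v at Q'+S for random S.
e_{89}(P',Q') = 126377082204066 + 3558909650797*t + 84796840370660*t^2 + 72557189206949*t^3.
(126377082204066 + 3558909650797*t + 84796840370660*t^2 + 72557189206949*t^3)^{80} mod (127027319846177,f) = 39796837158207 + 69317997574497*t + 69233282778461*t^2 + 6494650249321*t^3.

39796837158207 + 69317997574497*t + 69233282778461*t^2 + 6494650249321*t^3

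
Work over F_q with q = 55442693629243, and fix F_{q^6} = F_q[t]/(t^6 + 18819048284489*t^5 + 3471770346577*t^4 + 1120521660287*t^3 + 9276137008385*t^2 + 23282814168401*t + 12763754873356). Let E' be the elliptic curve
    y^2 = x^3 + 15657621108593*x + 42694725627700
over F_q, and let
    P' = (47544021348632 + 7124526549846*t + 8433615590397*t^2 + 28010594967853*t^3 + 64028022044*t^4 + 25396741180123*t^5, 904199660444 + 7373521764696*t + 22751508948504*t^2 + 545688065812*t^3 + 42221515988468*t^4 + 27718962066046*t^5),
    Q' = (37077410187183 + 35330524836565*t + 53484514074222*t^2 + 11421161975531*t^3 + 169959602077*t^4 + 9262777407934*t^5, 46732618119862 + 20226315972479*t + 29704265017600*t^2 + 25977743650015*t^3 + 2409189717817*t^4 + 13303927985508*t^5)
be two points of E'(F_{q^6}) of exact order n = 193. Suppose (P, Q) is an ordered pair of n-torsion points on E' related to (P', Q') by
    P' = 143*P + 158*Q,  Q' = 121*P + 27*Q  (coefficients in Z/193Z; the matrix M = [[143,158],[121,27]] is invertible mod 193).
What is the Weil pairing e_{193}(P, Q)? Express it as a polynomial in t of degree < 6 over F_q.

1644221419 + 16637080783162*t + 9799004793348*t^2 + 11784985347374*t^3 + 4074595479422*t^4 + 22773649113097*t^5

Since e_{193}(P,P)=e_{193}(Q,Q)=1 and e_{193}(Q,P)=e_{193}(P,Q)^{-1}, expanding e_{193}(143*P + 158*Q,121*P + 27*Q) leaves e(P,Q)^det(M).
Inverting 183 mod 193: 135. Thus e_{193}(P,Q) = e(P',Q')^{135}.
8-bit Miller (11000001) on E'/F_{55442693629243} with a'=15657621108593, b'=42694725627700: accumulate tangent/chord ratios at Q'+S and P'+S'.
Miller gives e_{193}(P',Q') = 47152699711830 + 21319684599050*t + 18614173422701*t^2 + 27108136501876*t^3 + 2404277296494*t^4 + 31941404877032*t^5 in F_{55442693629243^6}.
(47152699711830 + 21319684599050*t + 18614173422701*t^2 + 27108136501876*t^3 + 2404277296494*t^4 + 31941404877032*t^5)^{135} mod (55442693629243,f) = 1644221419 + 16637080783162*t + 9799004793348*t^2 + 11784985347374*t^3 + 4074595479422*t^4 + 22773649113097*t^5.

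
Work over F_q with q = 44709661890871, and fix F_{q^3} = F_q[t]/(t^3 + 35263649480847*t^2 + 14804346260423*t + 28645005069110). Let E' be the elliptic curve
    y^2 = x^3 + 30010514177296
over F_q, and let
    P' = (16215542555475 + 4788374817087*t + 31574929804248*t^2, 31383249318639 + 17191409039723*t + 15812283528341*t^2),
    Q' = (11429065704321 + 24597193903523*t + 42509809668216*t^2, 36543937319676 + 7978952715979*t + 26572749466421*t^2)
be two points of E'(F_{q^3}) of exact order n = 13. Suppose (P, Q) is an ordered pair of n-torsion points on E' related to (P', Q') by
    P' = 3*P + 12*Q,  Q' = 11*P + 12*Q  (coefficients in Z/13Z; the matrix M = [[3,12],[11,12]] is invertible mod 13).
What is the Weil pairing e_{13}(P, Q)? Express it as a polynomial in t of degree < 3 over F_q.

39776580341443 + 41623674294086*t + 8309538093211*t^2

Since e_{13}(P,P)=e_{13}(Q,Q)=1 and e_{13}(Q,P)=e_{13}(P,Q)^{-1}, expanding e_{13}(3*P + 12*Q,11*P + 12*Q) leaves e(P,Q)^det(M).
det(M) mod 13 = 8; its inverse in (Z/13)^* is 5 (check: 8*5 mod 13 = 1).
n = 13 = (1101)_2 (4 bits, wt 3); accumulate f_{13,P'}(Q'+S)/f_{13,P'}(S) along the 3-step ladder.
e_{13}(P',Q') = 40678668282102 + 33605318295890*t + 31444157513981*t^2.
Thus e_{13}(P,Q) = 39776580341443 + 41623674294086*t + 8309538093211*t^2.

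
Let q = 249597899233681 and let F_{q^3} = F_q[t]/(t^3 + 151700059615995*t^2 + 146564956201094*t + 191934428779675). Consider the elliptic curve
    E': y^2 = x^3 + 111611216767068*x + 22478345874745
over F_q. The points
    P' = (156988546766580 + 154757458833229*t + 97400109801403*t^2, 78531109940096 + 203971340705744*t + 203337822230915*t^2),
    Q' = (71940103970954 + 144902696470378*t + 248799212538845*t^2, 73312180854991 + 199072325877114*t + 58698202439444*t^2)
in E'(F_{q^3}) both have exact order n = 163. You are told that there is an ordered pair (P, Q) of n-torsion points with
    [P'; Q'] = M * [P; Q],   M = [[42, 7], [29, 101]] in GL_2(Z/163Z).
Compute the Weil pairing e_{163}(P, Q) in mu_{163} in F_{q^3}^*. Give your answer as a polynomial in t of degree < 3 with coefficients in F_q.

Since e_{163}(P,P)=e_{163}(Q,Q)=1 and e_{163}(Q,P)=e_{163}(P,Q)^{-1}, expanding e_{163}(42*P + 7*Q,29*P + 101*Q) leaves e(P,Q)^det(M).
Inverting 127 mod 163: 86. Thus e_{163}(P,Q) = e(P',Q')^{86}.
8-bit Miller (10100011) on E'/F_{249597899233681} with a'=111611216767068, b'=22478345874745: accumulate tangent/chord ratios at Q'+S and P'+S'.
Miller gives e_{163}(P',Q') = 159772109603302 + 27914502462252*t + 201828078949929*t^2 in F_{249597899233681^3}.
Hence e(P,Q) = 565978144555 + 3608079535637*t + 73760809982767*t^2 in F_{249597899233681^3}^*.

565978144555 + 3608079535637*t + 73760809982767*t^2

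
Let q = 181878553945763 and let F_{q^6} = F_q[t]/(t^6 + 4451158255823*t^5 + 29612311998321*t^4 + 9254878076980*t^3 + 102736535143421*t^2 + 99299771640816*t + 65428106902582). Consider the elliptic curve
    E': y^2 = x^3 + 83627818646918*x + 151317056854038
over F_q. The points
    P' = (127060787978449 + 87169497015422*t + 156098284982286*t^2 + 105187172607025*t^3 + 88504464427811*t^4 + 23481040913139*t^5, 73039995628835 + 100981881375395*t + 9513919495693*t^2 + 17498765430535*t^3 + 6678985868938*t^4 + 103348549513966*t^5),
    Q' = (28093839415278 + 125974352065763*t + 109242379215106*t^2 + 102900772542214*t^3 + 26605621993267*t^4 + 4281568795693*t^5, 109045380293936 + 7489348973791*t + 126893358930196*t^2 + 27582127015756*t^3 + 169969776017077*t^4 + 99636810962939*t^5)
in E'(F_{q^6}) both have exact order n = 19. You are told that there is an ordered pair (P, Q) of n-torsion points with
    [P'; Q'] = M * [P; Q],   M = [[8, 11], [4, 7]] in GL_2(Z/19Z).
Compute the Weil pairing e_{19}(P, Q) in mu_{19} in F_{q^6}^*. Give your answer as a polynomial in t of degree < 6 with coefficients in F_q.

167058381059930 + 158650586989662*t + 130314949209016*t^2 + 14483325437107*t^3 + 59422046259983*t^4 + 32352328271012*t^5

e_{19}(aP+bQ,cP+dQ) = e_{19}(P,Q)^(ad-bc); with (a,b,c,d)=(8,11,4,7) this gives the det-19 law.
Hence e(P,Q) = e(P',Q')^{8} where 8 = 12^{-1} mod 19.
Miller loop for e_{19} over F_{181878553945763^6}: bits of 19 = 10011; 4 double steps + 2 add steps, l/v at each.
Miller gives e_{19}(P',Q') = 74286461653307 + 2287172117169*t + 168912478229582*t^2 + 144815049753268*t^3 + 70527788546646*t^4 + 168321783627901*t^5 in F_{181878553945763^6}.
Thus e_{19}(P,Q) = 167058381059930 + 158650586989662*t + 130314949209016*t^2 + 14483325437107*t^3 + 59422046259983*t^4 + 32352328271012*t^5.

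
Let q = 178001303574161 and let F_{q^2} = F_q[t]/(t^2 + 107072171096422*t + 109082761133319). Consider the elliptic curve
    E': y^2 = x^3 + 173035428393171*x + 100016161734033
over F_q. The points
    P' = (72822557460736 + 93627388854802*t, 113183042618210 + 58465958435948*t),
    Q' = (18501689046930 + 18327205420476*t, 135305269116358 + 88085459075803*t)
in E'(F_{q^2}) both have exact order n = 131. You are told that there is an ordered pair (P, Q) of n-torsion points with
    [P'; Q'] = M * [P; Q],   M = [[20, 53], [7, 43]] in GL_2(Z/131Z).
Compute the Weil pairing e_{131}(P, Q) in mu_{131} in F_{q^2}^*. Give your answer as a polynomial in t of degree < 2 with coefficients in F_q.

The 131-Weil pairing on E[131] over F_{178001303574161} is alternating-bilinear: e_{131}(P',Q') = e_{131}(P,Q)^det(M).
20*43 - 53*7 = 489; reduced mod 131: det = 96, inverse 116.
Double-and-add over 10000011: 8-1 doublings, 3-1 additions; each step l_{T,T}/v_{2T} or l_{T,P'}/v at Q'+S for random S.
Miller gives e_{131}(P',Q') = 110778322505763 + 42265003965903*t in F_{178001303574161^2}.
(110778322505763 + 42265003965903*t)^{116} mod (178001303574161,f) = 117128003094002 + 45531883956524*t.

117128003094002 + 45531883956524*t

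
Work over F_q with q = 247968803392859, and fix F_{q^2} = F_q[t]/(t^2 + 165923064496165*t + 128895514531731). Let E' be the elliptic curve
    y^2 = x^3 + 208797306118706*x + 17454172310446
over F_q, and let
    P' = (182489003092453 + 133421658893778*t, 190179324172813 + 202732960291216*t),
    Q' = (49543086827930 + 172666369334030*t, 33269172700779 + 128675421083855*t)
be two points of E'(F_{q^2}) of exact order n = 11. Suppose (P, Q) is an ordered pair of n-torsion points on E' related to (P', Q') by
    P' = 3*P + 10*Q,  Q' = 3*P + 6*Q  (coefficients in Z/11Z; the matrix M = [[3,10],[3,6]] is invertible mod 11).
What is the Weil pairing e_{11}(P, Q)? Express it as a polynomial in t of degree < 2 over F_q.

169620613594121 + 161344733027571*t

The 11-Weil pairing on E[11] over F_{247968803392859} is alternating-bilinear: e_{11}(P',Q') = e_{11}(P,Q)^det(M).
det M = 3*6 - 10*3 = -12 = 10 (mod 11); 10^{-1} = 10 (mod 11).
n = 11 = (1011)_2 (4 bits, wt 3); accumulate f_{11,P'}(Q'+S)/f_{11,P'}(S) along the 3-step ladder.
e_{11}(P',Q') = 52198460597258 + 86624070365288*t.
(52198460597258 + 86624070365288*t)^{10} mod (247968803392859,f) = 169620613594121 + 161344733027571*t.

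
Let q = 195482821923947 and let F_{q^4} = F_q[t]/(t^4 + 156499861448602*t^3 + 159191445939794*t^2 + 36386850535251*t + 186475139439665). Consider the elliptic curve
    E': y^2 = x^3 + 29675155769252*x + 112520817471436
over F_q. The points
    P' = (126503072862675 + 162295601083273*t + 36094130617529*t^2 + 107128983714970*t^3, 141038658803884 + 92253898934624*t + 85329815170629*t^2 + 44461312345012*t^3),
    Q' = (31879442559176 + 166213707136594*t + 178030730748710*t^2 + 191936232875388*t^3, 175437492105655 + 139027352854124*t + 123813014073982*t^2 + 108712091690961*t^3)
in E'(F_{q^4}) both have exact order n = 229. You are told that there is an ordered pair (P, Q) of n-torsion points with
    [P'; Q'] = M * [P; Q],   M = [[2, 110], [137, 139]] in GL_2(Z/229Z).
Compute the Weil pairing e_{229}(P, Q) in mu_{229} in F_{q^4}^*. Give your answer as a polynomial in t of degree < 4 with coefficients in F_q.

3181761269075 + 71468706003752*t + 95288139427969*t^2 + 13949429513032*t^3

Under M = [[2,110],[137,139]] in GL_2(Z/229), e_{229}(P',Q') = e_{229}(P,Q)^(2*139-110*137 mod 229).
Inverting 93 mod 229: 197. Thus e_{229}(P,Q) = e(P',Q')^{197}.
Miller loop for e_{229} over F_{195482821923947^4}: bits of 229 = 11100101; 7 double steps + 4 add steps, l/v at each.
e_{229}(P',Q') = 69778368574624 + 142947522827312*t + 28046978492034*t^2 + 84717074297691*t^3.
e_{229}(P,Q) = (69778368574624 + 142947522827312*t + 28046978492034*t^2 + 84717074297691*t^3)^{197} = 3181761269075 + 71468706003752*t + 95288139427969*t^2 + 13949429513032*t^3.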